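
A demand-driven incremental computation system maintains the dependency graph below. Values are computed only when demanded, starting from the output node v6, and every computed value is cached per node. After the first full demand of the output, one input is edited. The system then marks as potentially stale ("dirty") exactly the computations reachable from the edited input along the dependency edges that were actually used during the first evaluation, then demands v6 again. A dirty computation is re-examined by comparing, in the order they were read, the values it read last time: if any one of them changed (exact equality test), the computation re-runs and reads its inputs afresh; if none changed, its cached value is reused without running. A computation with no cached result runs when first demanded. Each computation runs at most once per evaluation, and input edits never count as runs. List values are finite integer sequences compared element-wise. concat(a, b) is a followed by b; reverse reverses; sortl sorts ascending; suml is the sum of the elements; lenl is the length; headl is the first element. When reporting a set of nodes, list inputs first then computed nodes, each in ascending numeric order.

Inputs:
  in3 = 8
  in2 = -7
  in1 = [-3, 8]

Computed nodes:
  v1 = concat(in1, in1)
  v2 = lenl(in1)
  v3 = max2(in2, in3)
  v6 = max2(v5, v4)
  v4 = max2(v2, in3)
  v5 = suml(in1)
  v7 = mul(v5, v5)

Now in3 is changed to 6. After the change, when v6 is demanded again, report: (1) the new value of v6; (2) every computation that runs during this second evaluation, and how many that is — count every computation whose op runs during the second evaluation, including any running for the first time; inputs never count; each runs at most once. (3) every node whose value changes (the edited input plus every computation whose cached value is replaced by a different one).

First evaluation (everything demanded from the output):
  v2 = lenl([-3, 8]) = 2
  v4 = max2(2, 8) = 8
  v5 = suml([-3, 8]) = 5
  v6 = max2(5, 8) = 8

Propagation after the edit:
  v4: runs — in3 8->6; result 6.
  v6: runs — v4 8->6; result 6.

New value of v6: 6.
Computations that run: v4, v6 — 2 in total.
Values that change: in3, v4, v6.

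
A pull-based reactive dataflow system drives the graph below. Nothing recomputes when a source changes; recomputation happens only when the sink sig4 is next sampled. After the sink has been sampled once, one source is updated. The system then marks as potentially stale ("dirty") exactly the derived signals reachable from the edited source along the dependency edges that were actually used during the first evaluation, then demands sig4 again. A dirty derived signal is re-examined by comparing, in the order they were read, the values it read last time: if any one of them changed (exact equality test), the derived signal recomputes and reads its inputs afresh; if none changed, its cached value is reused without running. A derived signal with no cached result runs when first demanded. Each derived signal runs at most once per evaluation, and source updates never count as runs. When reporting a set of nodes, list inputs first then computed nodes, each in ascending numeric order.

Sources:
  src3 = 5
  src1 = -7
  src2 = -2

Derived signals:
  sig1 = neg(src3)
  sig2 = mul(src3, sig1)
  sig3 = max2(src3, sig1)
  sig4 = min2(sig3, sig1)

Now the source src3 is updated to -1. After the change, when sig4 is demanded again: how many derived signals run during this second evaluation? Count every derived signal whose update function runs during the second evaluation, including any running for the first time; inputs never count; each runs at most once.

Derived signals that run: sig1, sig3, sig4 — 3 in total.

First evaluation (everything demanded from the output):
  sig1 = neg(5) = -5
  sig3 = max2(5, -5) = 5
  sig4 = min2(5, -5) = -5

Propagation after the edit:
  sig1: runs — src3 5->-1; result 1.
  sig3: runs — src3 5->-1; sig1 -5->1; result 1.
  sig4: runs — sig3 5->1; sig1 -5->1; result 1.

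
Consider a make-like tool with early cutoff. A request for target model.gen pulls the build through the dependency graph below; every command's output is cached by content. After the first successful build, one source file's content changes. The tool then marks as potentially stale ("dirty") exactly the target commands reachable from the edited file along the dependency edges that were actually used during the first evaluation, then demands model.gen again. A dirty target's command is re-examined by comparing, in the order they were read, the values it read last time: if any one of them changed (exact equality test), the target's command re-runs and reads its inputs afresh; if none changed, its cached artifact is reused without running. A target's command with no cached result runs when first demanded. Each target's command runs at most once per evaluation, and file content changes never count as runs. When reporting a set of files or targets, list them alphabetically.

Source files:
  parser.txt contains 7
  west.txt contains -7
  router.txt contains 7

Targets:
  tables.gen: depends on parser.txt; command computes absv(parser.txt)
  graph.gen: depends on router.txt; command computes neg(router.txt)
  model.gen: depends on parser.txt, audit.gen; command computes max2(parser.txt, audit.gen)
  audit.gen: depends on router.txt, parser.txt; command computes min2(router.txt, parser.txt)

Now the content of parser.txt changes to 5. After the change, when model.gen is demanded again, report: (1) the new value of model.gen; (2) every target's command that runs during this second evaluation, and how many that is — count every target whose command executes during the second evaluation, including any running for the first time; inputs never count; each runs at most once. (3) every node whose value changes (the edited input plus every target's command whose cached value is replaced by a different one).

Demanding model.gen again yields 5.
2 target commands run: audit.gen, model.gen.
The nodes whose values change: audit.gen, model.gen, parser.txt.

First demand of the output computes:
  audit.gen = min2(7, 7) = 7
  model.gen = max2(7, 7) = 7

After the edit, cleaning proceeds:
  audit.gen: a read changed (parser.txt 7->5) — executes, giving 5.
  model.gen: a read changed (parser.txt 7->5; audit.gen 7->5) — executes, giving 5.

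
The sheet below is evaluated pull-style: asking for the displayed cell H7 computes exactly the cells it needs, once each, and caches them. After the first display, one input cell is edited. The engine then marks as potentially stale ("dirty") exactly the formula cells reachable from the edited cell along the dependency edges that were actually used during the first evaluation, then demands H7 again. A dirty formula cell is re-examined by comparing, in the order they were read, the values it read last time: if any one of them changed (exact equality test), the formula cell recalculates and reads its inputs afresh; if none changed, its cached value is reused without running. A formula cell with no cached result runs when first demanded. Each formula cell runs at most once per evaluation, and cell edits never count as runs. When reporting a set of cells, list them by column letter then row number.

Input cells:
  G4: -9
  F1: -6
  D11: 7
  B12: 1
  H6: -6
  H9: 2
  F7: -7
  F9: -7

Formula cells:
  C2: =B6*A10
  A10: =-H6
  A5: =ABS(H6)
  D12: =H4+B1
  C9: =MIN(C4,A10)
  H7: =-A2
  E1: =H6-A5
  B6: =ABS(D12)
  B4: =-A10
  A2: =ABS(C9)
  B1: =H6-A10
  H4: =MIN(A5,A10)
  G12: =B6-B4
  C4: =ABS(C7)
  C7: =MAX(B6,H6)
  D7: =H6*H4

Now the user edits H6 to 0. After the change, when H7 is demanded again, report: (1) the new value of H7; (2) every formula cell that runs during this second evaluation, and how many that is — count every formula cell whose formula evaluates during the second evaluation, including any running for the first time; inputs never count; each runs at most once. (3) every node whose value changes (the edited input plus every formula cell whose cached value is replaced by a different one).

First demand of the output computes:
  A5 = ABS(-6) = 6
  A10 = -(-6) = 6
  B1 = -6 - 6 = -12
  H4 = MIN(6, 6) = 6
  D12 = 6 + -12 = -6
  B6 = ABS(-6) = 6
  C7 = MAX(6, -6) = 6
  C4 = ABS(6) = 6
  C9 = MIN(6, 6) = 6
  A2 = ABS(6) = 6
  H7 = -(6) = -6

After the edit, cleaning proceeds:
  A5: a read changed (H6 -6->0) — executes, giving 0.
  A10: a read changed (H6 -6->0) — executes, giving 0.
  B1: a read changed (H6 -6->0; A10 6->0) — executes, giving 0.
  H4: a read changed (A5 6->0; A10 6->0) — executes, giving 0.
  D12: a read changed (H4 6->0; B1 -12->0) — executes, giving 0.
  B6: a read changed (D12 -6->0) — executes, giving 0.
  C7: a read changed (B6 6->0; H6 -6->0) — executes, giving 0.
  C4: a read changed (C7 6->0) — executes, giving 0.
  C9: a read changed (C4 6->0; A10 6->0) — executes, giving 0.
  A2: a read changed (C9 6->0) — executes, giving 0.
  H7: a read changed (A2 6->0) — executes, giving 0.

Demanding H7 again yields 0.
11 formula cells run: A2, A5, A10, B1, B6, C4, C7, C9, D12, H4, H7.
The nodes whose values change: A2, A5, A10, B1, B6, C4, C7, C9, D12, H4, H6, H7.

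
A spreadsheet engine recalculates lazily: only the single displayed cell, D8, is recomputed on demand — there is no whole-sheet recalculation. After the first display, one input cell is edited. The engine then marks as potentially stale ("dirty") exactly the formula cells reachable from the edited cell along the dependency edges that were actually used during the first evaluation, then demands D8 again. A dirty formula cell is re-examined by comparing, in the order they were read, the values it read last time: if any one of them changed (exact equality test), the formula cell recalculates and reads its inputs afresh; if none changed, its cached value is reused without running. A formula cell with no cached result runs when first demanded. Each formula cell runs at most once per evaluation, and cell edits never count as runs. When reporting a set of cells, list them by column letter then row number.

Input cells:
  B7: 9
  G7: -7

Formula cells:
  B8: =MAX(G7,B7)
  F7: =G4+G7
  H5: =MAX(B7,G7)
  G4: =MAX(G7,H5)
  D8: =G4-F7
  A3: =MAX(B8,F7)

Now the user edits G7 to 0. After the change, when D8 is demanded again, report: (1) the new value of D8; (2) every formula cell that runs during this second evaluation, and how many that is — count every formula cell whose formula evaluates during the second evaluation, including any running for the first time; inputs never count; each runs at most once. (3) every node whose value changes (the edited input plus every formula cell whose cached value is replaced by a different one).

First evaluation (everything demanded from the output):
  H5 = MAX(9, -7) = 9
  G4 = MAX(-7, 9) = 9
  F7 = 9 + -7 = 2
  D8 = 9 - 2 = 7

Propagation after the edit:
  H5: runs — G7 -7->0; result 9 (same value as before).
  G4: runs — G7 -7->0; result 9 (same value as before).
  F7: runs — G7 -7->0; result 9.
  D8: runs — F7 2->9; result 0.

New value of D8: 0.
Formula cells that run: D8, F7, G4, H5 — 4 in total.
Values that change: D8, F7, G7.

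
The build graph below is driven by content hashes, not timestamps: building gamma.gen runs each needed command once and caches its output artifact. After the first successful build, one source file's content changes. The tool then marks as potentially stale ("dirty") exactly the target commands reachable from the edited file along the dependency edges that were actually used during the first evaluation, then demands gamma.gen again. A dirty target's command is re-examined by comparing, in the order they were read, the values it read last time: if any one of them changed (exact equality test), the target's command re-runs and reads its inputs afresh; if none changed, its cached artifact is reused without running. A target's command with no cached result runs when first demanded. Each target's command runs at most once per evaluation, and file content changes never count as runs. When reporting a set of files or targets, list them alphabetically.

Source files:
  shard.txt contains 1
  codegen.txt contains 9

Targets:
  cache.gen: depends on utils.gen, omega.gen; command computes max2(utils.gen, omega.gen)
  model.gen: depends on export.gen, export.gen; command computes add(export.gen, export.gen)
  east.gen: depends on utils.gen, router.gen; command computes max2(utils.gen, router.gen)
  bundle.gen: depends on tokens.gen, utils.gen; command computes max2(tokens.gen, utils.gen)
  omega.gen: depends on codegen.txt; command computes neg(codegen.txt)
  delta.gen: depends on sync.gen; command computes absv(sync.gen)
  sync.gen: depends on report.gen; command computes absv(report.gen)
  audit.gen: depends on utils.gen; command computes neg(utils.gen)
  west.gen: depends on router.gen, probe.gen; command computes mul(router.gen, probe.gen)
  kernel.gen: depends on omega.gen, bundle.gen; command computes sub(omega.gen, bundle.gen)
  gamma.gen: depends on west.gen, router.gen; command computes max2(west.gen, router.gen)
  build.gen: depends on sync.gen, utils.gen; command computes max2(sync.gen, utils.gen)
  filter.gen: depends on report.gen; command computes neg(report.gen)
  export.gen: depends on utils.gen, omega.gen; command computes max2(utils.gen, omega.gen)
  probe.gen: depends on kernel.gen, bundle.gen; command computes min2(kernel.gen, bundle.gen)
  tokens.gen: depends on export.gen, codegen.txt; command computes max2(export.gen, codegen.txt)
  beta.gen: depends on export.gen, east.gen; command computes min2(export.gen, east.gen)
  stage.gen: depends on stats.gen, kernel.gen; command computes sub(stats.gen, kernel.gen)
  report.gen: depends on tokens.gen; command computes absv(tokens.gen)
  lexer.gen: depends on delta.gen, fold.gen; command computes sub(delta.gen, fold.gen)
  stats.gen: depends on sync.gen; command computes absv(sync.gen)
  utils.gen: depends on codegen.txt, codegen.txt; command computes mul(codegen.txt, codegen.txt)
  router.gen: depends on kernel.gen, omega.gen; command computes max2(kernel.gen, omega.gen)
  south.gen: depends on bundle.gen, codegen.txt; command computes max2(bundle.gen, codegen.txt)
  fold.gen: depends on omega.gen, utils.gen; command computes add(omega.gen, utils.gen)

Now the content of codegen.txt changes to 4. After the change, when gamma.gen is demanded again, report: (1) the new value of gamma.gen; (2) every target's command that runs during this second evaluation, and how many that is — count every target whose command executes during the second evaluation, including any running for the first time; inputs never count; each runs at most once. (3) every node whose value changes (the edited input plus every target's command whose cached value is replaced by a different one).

gamma.gen now evaluates to 80.
Run set: bundle.gen, export.gen, gamma.gen, kernel.gen, omega.gen, probe.gen, router.gen, tokens.gen, utils.gen, west.gen (10 run).
Changed values: bundle.gen, codegen.txt, export.gen, gamma.gen, kernel.gen, omega.gen, probe.gen, router.gen, tokens.gen, utils.gen, west.gen.

Initial pass — values computed on the first demand:
  omega.gen = neg(9) = -9
  utils.gen = mul(9, 9) = 81
  export.gen = max2(81, -9) = 81
  tokens.gen = max2(81, 9) = 81
  bundle.gen = max2(81, 81) = 81
  kernel.gen = sub(-9, 81) = -90
  probe.gen = min2(-90, 81) = -90
  router.gen = max2(-90, -9) = -9
  west.gen = mul(-9, -90) = 810
  gamma.gen = max2(810, -9) = 810

Second demand — change propagation:
  omega.gen: re-runs because codegen.txt 9->4; new result -4.
  utils.gen: re-runs because codegen.txt 9->4; codegen.txt 9->4; new result 16.
  export.gen: re-runs because utils.gen 81->16; omega.gen -9->-4; new result 16.
  tokens.gen: re-runs because export.gen 81->16; codegen.txt 9->4; new result 16.
  bundle.gen: re-runs because tokens.gen 81->16; utils.gen 81->16; new result 16.
  kernel.gen: re-runs because omega.gen -9->-4; bundle.gen 81->16; new result -20.
  probe.gen: re-runs because kernel.gen -90->-20; bundle.gen 81->16; new result -20.
  router.gen: re-runs because kernel.gen -90->-20; omega.gen -9->-4; new result -4.
  west.gen: re-runs because router.gen -9->-4; probe.gen -90->-20; new result 80.
  gamma.gen: re-runs because west.gen 810->80; router.gen -9->-4; new result 80.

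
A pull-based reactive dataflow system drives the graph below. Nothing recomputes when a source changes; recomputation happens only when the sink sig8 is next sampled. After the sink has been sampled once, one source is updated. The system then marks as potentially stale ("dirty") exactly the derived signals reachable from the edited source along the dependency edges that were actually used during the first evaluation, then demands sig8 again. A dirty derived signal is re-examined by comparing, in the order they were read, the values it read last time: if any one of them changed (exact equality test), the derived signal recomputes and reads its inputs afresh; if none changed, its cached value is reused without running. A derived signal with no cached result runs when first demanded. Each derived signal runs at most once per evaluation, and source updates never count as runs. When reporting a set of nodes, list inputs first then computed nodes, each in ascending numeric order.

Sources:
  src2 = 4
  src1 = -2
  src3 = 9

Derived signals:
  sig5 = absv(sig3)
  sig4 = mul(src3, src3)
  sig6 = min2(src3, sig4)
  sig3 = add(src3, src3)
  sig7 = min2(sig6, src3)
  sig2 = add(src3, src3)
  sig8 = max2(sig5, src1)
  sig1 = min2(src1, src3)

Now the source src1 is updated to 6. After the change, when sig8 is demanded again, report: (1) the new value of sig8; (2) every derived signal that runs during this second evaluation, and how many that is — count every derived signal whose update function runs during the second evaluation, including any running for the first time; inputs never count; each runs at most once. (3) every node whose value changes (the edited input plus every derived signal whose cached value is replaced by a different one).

New value of sig8: 18.
Derived signals that run: sig8 — 1 in total.
Values that change: src1.

First evaluation (everything demanded from the output):
  sig3 = add(9, 9) = 18
  sig5 = absv(18) = 18
  sig8 = max2(18, -2) = 18

Propagation after the edit:
  sig8: runs — src1 -2->6; result 18 (same value as before).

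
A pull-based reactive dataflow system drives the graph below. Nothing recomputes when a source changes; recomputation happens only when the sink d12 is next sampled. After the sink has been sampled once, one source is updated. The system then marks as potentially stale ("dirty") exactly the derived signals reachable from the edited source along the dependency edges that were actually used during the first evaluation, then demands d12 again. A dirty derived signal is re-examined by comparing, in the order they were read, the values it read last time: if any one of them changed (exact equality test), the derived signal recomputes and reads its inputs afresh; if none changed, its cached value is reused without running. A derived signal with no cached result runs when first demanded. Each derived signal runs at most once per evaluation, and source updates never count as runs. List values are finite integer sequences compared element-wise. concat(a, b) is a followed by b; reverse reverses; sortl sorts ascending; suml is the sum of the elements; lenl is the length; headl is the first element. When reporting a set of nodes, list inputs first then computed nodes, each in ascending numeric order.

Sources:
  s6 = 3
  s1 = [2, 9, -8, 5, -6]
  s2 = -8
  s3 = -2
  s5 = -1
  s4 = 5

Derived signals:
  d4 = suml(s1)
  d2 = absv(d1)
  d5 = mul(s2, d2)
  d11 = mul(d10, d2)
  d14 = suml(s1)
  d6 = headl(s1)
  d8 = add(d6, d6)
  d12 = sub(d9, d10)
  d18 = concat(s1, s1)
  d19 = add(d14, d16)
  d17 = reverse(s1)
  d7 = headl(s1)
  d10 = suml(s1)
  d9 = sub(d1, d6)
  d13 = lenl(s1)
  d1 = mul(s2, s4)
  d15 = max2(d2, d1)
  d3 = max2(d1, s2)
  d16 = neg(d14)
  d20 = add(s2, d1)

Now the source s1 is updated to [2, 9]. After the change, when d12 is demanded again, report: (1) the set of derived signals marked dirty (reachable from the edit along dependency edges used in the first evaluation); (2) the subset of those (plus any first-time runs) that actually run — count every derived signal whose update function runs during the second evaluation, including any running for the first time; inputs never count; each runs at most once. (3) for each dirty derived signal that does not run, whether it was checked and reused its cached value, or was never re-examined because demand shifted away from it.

First evaluation (everything demanded from the output):
  d1 = mul(-8, 5) = -40
  d6 = headl([2, 9, -8, 5, -6]) = 2
  d9 = sub(-40, 2) = -42
  d10 = suml([2, 9, -8, 5, -6]) = 2
  d12 = sub(-42, 2) = -44

Propagation after the edit:
  d6: runs — s1 [2, 9, -8, 5, -6]->[2, 9]; result 2 (same value as before).
  d9: checked — values it read are unchanged (d1 unchanged, d6 unchanged); reused cached -42 without running.
  d10: runs — s1 [2, 9, -8, 5, -6]->[2, 9]; result 11.
  d12: runs — d10 2->11; result -53.

Key observation: the cutoff stops propagation at d9 — its inputs' values are unchanged, so it reuses its cache.

Marked dirty: d6, d9, d10, d12.
Derived signals that run: d6, d10, d12 — 3 in total.
Checked but reused from cache: d9.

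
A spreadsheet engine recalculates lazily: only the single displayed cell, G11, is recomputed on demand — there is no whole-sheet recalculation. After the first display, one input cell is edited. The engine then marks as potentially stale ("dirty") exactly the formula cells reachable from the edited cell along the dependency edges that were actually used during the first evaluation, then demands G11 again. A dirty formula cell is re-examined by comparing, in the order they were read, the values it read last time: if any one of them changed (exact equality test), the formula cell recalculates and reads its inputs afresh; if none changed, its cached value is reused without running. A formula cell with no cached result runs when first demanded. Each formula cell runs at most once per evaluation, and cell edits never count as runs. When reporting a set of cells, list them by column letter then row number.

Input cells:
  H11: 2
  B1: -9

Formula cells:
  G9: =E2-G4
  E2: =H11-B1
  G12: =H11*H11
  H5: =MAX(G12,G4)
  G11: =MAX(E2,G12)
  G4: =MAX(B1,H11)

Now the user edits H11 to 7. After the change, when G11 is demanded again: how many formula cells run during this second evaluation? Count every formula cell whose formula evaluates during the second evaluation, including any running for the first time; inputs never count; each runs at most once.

First evaluation (everything demanded from the output):
  E2 = 2 - -9 = 11
  G12 = 2 * 2 = 4
  G11 = MAX(11, 4) = 11

Propagation after the edit:
  E2: runs — H11 2->7; result 16.
  G12: runs — H11 2->7; H11 2->7; result 49.
  G11: runs — E2 11->16; G12 4->49; result 49.

Formula cells that run: E2, G11, G12 — 3 in total.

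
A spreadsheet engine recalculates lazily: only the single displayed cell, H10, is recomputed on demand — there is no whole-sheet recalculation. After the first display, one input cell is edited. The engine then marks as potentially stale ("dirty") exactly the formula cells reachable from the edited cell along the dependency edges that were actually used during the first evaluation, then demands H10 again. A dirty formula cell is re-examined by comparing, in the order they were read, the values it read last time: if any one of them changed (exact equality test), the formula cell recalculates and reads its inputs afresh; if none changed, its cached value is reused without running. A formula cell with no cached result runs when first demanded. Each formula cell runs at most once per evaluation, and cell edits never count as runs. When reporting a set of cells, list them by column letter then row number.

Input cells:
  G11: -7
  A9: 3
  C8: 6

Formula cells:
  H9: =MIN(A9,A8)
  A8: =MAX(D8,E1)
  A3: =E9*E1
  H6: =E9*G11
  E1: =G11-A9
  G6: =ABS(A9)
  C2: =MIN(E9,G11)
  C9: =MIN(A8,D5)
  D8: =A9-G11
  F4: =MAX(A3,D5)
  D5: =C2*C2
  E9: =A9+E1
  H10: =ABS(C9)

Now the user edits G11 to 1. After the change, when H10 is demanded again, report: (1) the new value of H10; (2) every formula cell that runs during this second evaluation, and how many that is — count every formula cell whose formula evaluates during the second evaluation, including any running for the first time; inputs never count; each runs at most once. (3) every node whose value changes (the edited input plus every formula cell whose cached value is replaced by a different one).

First evaluation (everything demanded from the output):
  D8 = 3 - -7 = 10
  E1 = -7 - 3 = -10
  A8 = MAX(10, -10) = 10
  E9 = 3 + -10 = -7
  C2 = MIN(-7, -7) = -7
  D5 = -7 * -7 = 49
  C9 = MIN(10, 49) = 10
  H10 = ABS(10) = 10

Propagation after the edit:
  D8: runs — G11 -7->1; result 2.
  E1: runs — G11 -7->1; result -2.
  A8: runs — D8 10->2; E1 -10->-2; result 2.
  E9: runs — E1 -10->-2; result 1.
  C2: runs — E9 -7->1; G11 -7->1; result 1.
  D5: runs — C2 -7->1; C2 -7->1; result 1.
  C9: runs — A8 10->2; D5 49->1; result 1.
  H10: runs — C9 10->1; result 1.

New value of H10: 1.
Formula cells that run: A8, C2, C9, D5, D8, E1, E9, H10 — 8 in total.
Values that change: A8, C2, C9, D5, D8, E1, E9, G11, H10.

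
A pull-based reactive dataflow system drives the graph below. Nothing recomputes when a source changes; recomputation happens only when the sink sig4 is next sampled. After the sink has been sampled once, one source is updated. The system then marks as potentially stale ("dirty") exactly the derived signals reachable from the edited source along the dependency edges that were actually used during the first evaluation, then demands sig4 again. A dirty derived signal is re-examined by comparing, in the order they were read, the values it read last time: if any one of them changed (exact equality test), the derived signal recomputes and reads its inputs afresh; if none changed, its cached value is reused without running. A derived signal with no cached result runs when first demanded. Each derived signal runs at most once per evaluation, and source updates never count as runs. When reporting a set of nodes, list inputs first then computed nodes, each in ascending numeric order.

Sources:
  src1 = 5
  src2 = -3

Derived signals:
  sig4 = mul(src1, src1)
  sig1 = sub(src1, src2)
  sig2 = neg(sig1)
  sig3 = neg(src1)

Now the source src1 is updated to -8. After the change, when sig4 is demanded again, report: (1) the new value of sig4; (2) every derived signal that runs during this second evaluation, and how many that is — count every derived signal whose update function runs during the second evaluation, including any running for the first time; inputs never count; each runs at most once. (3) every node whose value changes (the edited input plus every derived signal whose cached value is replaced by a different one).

First evaluation (everything demanded from the output):
  sig4 = mul(5, 5) = 25

Propagation after the edit:
  sig4: runs — src1 5->-8; src1 5->-8; result 64.

New value of sig4: 64.
Derived signals that run: sig4 — 1 in total.
Values that change: src1, sig4.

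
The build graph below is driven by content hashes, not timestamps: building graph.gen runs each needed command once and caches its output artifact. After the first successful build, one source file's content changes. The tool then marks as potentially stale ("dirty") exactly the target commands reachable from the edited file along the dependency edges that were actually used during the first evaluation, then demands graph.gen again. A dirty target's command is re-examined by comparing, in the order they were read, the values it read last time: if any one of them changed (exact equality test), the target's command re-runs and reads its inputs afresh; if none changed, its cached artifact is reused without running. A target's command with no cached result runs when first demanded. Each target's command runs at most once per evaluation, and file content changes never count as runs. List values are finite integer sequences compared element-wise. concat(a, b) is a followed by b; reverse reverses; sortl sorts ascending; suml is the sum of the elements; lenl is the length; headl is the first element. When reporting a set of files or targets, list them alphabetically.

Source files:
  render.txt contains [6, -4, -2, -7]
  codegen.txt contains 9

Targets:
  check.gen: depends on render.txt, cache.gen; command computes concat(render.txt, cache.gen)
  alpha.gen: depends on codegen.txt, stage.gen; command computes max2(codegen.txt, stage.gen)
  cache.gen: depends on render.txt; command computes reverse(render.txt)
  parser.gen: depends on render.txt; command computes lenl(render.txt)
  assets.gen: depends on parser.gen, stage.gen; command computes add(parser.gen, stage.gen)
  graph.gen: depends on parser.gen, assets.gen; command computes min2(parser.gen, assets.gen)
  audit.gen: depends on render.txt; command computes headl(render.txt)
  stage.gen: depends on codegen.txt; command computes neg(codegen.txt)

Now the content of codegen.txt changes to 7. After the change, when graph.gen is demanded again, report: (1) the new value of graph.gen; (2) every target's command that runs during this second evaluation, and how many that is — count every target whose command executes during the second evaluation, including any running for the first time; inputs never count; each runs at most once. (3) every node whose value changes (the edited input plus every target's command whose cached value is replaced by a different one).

Initial pass — values computed on the first demand:
  parser.gen = lenl([6, -4, -2, -7]) = 4
  stage.gen = neg(9) = -9
  assets.gen = add(4, -9) = -5
  graph.gen = min2(4, -5) = -5

Second demand — change propagation:
  stage.gen: re-runs because codegen.txt 9->7; new result -7.
  assets.gen: re-runs because stage.gen -9->-7; new result -3.
  graph.gen: re-runs because assets.gen -5->-3; new result -3.

graph.gen now evaluates to -3.
Run set: assets.gen, graph.gen, stage.gen (3 run).
Changed values: assets.gen, codegen.txt, graph.gen, stage.gen.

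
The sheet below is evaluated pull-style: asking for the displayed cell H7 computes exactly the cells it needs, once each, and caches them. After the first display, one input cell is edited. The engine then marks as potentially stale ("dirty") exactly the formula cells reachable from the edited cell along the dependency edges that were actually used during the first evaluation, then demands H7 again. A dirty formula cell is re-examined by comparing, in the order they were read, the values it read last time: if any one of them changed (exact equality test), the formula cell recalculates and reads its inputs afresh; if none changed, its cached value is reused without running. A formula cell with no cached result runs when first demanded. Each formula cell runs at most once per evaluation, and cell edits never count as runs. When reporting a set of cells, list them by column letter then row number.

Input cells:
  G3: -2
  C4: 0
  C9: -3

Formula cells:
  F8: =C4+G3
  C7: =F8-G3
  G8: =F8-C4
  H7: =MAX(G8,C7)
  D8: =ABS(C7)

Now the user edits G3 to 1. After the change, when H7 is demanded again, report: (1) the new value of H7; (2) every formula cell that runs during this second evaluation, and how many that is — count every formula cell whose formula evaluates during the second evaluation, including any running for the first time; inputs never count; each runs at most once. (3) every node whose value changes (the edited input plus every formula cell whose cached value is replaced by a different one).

First demand of the output computes:
  F8 = 0 + -2 = -2
  C7 = -2 - -2 = 0
  G8 = -2 - 0 = -2
  H7 = MAX(-2, 0) = 0

After the edit, cleaning proceeds:
  F8: a read changed (G3 -2->1) — executes, giving 1.
  C7: a read changed (F8 -2->1; G3 -2->1) — executes, giving 0 — identical to its old value.
  G8: a read changed (F8 -2->1) — executes, giving 1.
  H7: a read changed (G8 -2->1) — executes, giving 1.

Demanding H7 again yields 1.
4 formula cells run: C7, F8, G8, H7.
The nodes whose values change: F8, G3, G8, H7.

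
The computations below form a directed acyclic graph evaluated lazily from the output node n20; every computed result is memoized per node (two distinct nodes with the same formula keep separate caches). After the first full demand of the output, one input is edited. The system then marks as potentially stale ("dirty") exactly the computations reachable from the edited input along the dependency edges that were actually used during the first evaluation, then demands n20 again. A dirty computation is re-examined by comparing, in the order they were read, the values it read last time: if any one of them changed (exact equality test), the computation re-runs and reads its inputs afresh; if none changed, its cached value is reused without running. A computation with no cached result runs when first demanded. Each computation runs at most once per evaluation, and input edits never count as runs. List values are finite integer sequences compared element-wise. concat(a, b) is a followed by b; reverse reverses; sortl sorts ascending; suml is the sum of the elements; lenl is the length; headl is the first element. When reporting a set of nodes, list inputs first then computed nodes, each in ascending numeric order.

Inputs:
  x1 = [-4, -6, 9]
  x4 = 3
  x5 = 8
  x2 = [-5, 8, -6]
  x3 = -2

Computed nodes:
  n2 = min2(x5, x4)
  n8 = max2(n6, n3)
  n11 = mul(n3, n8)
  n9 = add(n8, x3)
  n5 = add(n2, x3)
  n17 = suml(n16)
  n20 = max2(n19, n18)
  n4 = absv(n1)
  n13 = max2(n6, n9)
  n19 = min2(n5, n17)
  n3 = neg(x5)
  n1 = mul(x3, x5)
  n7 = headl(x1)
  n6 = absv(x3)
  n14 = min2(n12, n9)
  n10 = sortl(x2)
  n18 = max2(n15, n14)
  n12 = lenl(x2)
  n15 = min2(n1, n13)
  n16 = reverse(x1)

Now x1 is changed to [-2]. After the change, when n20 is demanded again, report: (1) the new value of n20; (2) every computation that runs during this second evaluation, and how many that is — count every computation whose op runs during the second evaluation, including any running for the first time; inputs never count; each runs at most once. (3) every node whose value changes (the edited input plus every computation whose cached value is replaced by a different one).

First demand of the output computes:
  n1 = mul(-2, 8) = -16
  n2 = min2(8, 3) = 3
  n3 = neg(8) = -8
  n5 = add(3, -2) = 1
  n6 = absv(-2) = 2
  n8 = max2(2, -8) = 2
  n9 = add(2, -2) = 0
  n12 = lenl([-5, 8, -6]) = 3
  n13 = max2(2, 0) = 2
  n14 = min2(3, 0) = 0
  n15 = min2(-16, 2) = -16
  n16 = reverse([-4, -6, 9]) = [9, -6, -4]
  n17 = suml([9, -6, -4]) = -1
  n18 = max2(-16, 0) = 0
  n19 = min2(1, -1) = -1
  n20 = max2(-1, 0) = 0

After the edit, cleaning proceeds:
  n16: a read changed (x1 [-4, -6, 9]->[-2]) — executes, giving [-2].
  n17: a read changed (n16 [9, -6, -4]->[-2]) — executes, giving -2.
  n19: a read changed (n17 -1->-2) — executes, giving -2.
  n20: a read changed (n19 -1->-2) — executes, giving 0 — identical to its old value.

Demanding n20 again yields 0.
4 computations run: n16, n17, n19, n20.
The nodes whose values change: x1, n16, n17, n19.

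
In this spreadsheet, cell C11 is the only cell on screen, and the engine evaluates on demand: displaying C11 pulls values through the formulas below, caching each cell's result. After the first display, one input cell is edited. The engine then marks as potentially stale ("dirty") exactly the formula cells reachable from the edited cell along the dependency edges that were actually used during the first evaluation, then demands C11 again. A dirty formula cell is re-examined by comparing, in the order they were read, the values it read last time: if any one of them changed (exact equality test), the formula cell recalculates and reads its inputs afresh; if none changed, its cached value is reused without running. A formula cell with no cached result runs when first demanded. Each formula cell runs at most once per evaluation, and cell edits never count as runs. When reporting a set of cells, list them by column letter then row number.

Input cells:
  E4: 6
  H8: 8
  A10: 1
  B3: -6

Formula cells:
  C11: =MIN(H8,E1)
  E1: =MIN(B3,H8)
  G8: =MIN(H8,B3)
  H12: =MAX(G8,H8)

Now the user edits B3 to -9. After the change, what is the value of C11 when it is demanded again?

Initial pass — values computed on the first demand:
  E1 = MIN(-6, 8) = -6
  C11 = MIN(8, -6) = -6

Second demand — change propagation:
  E1: re-runs because B3 -6->-9; new result -9.
  C11: re-runs because E1 -6->-9; new result -9.

C11 now evaluates to -9.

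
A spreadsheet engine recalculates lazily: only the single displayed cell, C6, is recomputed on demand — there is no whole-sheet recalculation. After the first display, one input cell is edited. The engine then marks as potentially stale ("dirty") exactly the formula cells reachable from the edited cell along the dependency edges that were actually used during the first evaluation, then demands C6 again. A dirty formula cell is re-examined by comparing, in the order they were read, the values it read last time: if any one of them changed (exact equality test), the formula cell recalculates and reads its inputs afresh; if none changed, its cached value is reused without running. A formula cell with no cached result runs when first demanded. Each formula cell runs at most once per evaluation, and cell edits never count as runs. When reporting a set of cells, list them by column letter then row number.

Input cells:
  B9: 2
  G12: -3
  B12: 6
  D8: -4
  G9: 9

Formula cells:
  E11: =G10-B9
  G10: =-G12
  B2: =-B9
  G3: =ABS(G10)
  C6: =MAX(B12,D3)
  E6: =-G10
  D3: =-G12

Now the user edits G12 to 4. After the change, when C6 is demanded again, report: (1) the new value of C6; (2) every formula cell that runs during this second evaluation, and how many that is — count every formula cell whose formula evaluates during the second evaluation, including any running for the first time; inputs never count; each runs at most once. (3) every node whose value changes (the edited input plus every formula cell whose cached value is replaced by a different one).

First evaluation (everything demanded from the output):
  D3 = -(-3) = 3
  C6 = MAX(6, 3) = 6

Propagation after the edit:
  D3: runs — G12 -3->4; result -4.
  C6: runs — D3 3->-4; result 6 (same value as before).

New value of C6: 6.
Formula cells that run: C6, D3 — 2 in total.
Values that change: D3, G12.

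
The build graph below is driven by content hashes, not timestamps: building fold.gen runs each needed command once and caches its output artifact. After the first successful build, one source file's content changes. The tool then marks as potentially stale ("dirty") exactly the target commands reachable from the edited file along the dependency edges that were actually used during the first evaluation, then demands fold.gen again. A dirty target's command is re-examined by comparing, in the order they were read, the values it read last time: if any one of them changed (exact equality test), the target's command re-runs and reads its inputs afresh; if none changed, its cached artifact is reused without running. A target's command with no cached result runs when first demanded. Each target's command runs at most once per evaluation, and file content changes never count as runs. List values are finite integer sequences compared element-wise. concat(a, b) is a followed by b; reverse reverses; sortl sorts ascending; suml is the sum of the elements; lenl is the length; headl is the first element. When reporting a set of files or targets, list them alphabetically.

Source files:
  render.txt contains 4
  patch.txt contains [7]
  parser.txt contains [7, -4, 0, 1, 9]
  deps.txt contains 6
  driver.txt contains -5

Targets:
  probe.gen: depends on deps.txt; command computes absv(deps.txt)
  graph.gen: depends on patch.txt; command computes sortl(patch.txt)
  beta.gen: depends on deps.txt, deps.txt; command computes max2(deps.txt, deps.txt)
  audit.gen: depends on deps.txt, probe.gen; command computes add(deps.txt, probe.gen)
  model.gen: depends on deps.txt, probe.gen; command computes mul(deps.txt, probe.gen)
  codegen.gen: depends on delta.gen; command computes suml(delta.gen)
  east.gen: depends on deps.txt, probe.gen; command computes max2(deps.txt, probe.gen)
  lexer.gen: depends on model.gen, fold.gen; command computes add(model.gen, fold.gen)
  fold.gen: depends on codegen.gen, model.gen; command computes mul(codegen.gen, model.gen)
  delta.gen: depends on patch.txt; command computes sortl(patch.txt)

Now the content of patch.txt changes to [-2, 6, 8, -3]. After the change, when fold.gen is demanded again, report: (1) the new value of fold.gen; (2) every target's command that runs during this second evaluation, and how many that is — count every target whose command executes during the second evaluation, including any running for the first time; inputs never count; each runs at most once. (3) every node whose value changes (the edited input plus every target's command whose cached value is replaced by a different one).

fold.gen now evaluates to 324.
Run set: codegen.gen, delta.gen, fold.gen (3 run).
Changed values: codegen.gen, delta.gen, fold.gen, patch.txt.

Initial pass — values computed on the first demand:
  delta.gen = sortl([7]) = [7]
  codegen.gen = suml([7]) = 7
  probe.gen = absv(6) = 6
  model.gen = mul(6, 6) = 36
  fold.gen = mul(7, 36) = 252

Second demand — change propagation:
  delta.gen: re-runs because patch.txt [7]->[-2, 6, 8, -3]; new result [-3, -2, 6, 8].
  codegen.gen: re-runs because delta.gen [7]->[-3, -2, 6, 8]; new result 9.
  fold.gen: re-runs because codegen.gen 7->9; new result 324.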